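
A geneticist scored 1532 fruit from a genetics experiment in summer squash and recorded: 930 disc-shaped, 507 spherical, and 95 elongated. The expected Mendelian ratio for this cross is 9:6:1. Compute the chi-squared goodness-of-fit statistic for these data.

13.342

Expected counts for N = 1532 under a 9:6:1 ratio (total parts = 16):
  disc-shaped: 1532 × 9/16 = 861.75
  spherical: 1532 × 6/16 = 574.5
  elongated: 1532 × 1/16 = 95.75
χ² = Σ (O − E)² / E
  disc-shaped: (930 − 861.75)² / 861.75 = 5.4054
  spherical: (507 − 574.5)² / 574.5 = 7.9308
  elongated: (95 − 95.75)² / 95.75 = 0.0059
χ² = 5.4054 + 7.9308 + 0.0059 = 13.3421 ≈ 13.342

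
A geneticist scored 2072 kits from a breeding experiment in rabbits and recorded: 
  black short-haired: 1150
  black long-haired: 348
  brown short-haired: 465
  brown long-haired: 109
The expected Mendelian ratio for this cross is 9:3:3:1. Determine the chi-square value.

Total ratio parts = 16. Expected numbers out of 2072:
  black short-haired: 2072 × 9/16 = 1165.5
  black long-haired: 2072 × 3/16 = 388.5
  brown short-haired: 2072 × 3/16 = 388.5
  brown long-haired: 2072 × 1/16 = 129.5
χ² = Σ (O − E)² / E
  black short-haired: (1150 − 1165.5)² / 1165.5 = 0.2061
  black long-haired: (348 − 388.5)² / 388.5 = 4.2220
  brown short-haired: (465 − 388.5)² / 388.5 = 15.0637
  brown long-haired: (109 − 129.5)² / 129.5 = 3.2452
χ² = 0.2061 + 4.2220 + 15.0637 + 3.2452 = 22.737

22.737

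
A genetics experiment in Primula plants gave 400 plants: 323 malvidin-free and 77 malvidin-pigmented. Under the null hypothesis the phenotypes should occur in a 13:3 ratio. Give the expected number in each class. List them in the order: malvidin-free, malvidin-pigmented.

Under the 13:3 hypothesis (Σ ratio = 16, N = 400):
  malvidin-free: 400 × 13/16 = 325
  malvidin-pigmented: 400 × 3/16 = 75

325, 75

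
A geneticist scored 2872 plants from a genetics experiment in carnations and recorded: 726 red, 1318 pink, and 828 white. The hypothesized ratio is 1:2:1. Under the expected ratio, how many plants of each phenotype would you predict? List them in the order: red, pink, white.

The 1:2:1 ratio has 4 parts, so with N = 2872 the expected counts are:
  red: 2872 × 1/4 = 718
  pink: 2872 × 2/4 = 1436
  white: 2872 × 1/4 = 718

718, 1436, 718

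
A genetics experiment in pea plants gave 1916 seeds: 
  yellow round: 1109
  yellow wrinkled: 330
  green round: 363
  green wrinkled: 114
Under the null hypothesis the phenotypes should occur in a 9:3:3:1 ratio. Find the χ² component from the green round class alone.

0.039

Expected counts for N = 1916 under a 9:3:3:1 ratio (total parts = 16):
  yellow round: 1916 × 9/16 = 1077.75
  yellow wrinkled: 1916 × 3/16 = 359.25
  green round: 1916 × 3/16 = 359.25
  green wrinkled: 1916 × 1/16 = 119.75
Contribution of green round: (363 − 359.25)² / 359.25 = 0.0391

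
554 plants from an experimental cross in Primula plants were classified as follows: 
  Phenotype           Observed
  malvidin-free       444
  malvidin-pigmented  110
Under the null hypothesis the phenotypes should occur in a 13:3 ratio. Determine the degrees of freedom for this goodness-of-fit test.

A goodness-of-fit test with 2 phenotype classes has df = 2 − 1 = 1.

1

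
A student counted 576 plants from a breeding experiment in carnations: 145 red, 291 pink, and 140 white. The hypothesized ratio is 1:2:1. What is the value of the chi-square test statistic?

Under the 1:2:1 hypothesis (Σ ratio = 4, N = 576):
  red: 576 × 1/4 = 144
  pink: 576 × 2/4 = 288
  white: 576 × 1/4 = 144
χ² = Σ (O − E)² / E
  red: (145 − 144)² / 144 = 0.0069
  pink: (291 − 288)² / 288 = 0.0312
  white: (140 − 144)² / 144 = 0.1111
χ² = 0.0069 + 0.0312 + 0.1111 = 0.1492 ≈ 0.149

0.149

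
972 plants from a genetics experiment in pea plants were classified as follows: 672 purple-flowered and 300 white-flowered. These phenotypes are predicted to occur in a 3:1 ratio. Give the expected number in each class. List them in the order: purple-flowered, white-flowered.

729, 243

Expected counts for N = 972 under a 3:1 ratio (total parts = 4):
  purple-flowered: 972 × 3/4 = 729
  white-flowered: 972 × 1/4 = 243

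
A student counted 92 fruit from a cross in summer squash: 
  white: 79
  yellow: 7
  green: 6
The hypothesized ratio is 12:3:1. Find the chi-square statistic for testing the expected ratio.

Expected counts for N = 92 under a 12:3:1 ratio (total parts = 16):
  white: 92 × 12/16 = 69
  yellow: 92 × 3/16 = 17.25
  green: 92 × 1/16 = 5.75
χ² = Σ (O − E)² / E
  white: (79 − 69)² / 69 = 1.4493
  yellow: (7 − 17.25)² / 17.25 = 6.0906
  green: (6 − 5.75)² / 5.75 = 0.0109
χ² = 1.4493 + 6.0906 + 0.0109 = 7.5508 ≈ 7.551

7.551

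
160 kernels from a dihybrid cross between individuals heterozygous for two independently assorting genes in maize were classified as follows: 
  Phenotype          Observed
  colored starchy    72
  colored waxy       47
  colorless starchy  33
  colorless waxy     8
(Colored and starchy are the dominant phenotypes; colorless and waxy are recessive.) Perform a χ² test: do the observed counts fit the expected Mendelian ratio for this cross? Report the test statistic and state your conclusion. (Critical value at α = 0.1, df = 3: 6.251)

A dihybrid F₂ with independent assortment and complete dominance at both loci gives a 9:3:3:1 phenotypic ratio.
The 9:3:3:1 ratio has 16 parts, so with N = 160 the expected counts are:
  colored starchy: 160 × 9/16 = 90
  colored waxy: 160 × 3/16 = 30
  colorless starchy: 160 × 3/16 = 30
  colorless waxy: 160 × 1/16 = 10
χ² = Σ (O − E)² / E
  colored starchy: (72 − 90)² / 90 = 3.6000
  colored waxy: (47 − 30)² / 30 = 9.6333
  colorless starchy: (33 − 30)² / 30 = 0.3000
  colorless waxy: (8 − 10)² / 10 = 0.4000
χ² = 3.6000 + 9.6333 + 0.3000 + 0.4000 = 13.9333 ≈ 13.933
Degrees of freedom = 4 − 1 = 3; critical value at α = 0.1 is 6.251.
Since 13.933 > 6.251, we reject the null hypothesis — the data do not fit the 9:3:3:1 ratio.

13.933; not consistent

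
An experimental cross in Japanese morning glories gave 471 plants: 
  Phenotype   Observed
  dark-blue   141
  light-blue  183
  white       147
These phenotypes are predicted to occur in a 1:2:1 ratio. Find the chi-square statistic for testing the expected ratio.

Total ratio parts = 4. Expected numbers out of 471:
  dark-blue: 471 × 1/4 = 117.75
  light-blue: 471 × 2/4 = 235.5
  white: 471 × 1/4 = 117.75
χ² = Σ (O − E)² / E
  dark-blue: (141 − 117.75)² / 117.75 = 4.5908
  light-blue: (183 − 235.5)² / 235.5 = 11.7038
  white: (147 − 117.75)² / 117.75 = 7.2659
χ² = 4.5908 + 11.7038 + 7.2659 = 23.5605 ≈ 23.561

23.561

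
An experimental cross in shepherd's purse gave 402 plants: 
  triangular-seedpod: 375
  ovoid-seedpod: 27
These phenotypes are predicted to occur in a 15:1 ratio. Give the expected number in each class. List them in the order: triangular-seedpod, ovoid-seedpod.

376.875, 25.125

Total ratio parts = 16. Expected numbers out of 402:
  triangular-seedpod: 402 × 15/16 = 376.875
  ovoid-seedpod: 402 × 1/16 = 25.125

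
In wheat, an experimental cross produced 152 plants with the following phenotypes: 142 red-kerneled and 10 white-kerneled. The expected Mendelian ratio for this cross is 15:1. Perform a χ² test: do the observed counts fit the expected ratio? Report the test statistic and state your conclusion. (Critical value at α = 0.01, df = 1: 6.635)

0.028; consistent

Expected counts for N = 152 under a 15:1 ratio (total parts = 16):
  red-kerneled: 152 × 15/16 = 142.5
  white-kerneled: 152 × 1/16 = 9.5
χ² = Σ (O − E)² / E
  red-kerneled: (142 − 142.5)² / 142.5 = 0.0018
  white-kerneled: (10 − 9.5)² / 9.5 = 0.0263
χ² = 0.0018 + 0.0263 = 0.0281 ≈ 0.028
Degrees of freedom = 2 − 1 = 1; critical value at α = 0.01 is 6.635.
Since 0.028 < 6.635, we fail to reject the null hypothesis — the data are consistent with the 15:1 ratio.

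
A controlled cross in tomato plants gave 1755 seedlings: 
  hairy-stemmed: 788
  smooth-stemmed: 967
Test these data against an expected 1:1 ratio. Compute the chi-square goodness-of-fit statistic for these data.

18.257

Under the 1:1 hypothesis (Σ ratio = 2, N = 1755):
  hairy-stemmed: 1755 × 1/2 = 877.5
  smooth-stemmed: 1755 × 1/2 = 877.5
χ² = Σ (O − E)² / E
  hairy-stemmed: (788 − 877.5)² / 877.5 = 9.1285
  smooth-stemmed: (967 − 877.5)² / 877.5 = 9.1285
χ² = 9.1285 + 9.1285 = 18.257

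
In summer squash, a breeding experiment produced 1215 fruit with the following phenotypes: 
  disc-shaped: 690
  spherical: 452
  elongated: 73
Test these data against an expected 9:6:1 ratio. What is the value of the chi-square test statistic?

0.205

Total ratio parts = 16. Expected numbers out of 1215:
  disc-shaped: 1215 × 9/16 = 683.4375
  spherical: 1215 × 6/16 = 455.625
  elongated: 1215 × 1/16 = 75.9375
χ² = Σ (O − E)² / E
  disc-shaped: (690 − 683.4375)² / 683.4375 = 0.0630
  spherical: (452 − 455.625)² / 455.625 = 0.0288
  elongated: (73 − 75.9375)² / 75.9375 = 0.1136
χ² = 0.0630 + 0.0288 + 0.1136 = 0.2054 ≈ 0.205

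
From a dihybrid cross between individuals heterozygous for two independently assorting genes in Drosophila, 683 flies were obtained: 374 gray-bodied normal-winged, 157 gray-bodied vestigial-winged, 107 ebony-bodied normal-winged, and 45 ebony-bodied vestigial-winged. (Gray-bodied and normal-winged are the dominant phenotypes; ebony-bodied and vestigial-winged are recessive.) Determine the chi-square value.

A dihybrid F₂ with independent assortment and complete dominance at both loci gives a 9:3:3:1 phenotypic ratio.
Expected counts for N = 683 under a 9:3:3:1 ratio (total parts = 16):
  gray-bodied normal-winged: 683 × 9/16 = 384.1875
  gray-bodied vestigial-winged: 683 × 3/16 = 128.0625
  ebony-bodied normal-winged: 683 × 3/16 = 128.0625
  ebony-bodied vestigial-winged: 683 × 1/16 = 42.6875
χ² = Σ (O − E)² / E
  gray-bodied normal-winged: (374 − 384.1875)² / 384.1875 = 0.2701
  gray-bodied vestigial-winged: (157 − 128.0625)² / 128.0625 = 6.5388
  ebony-bodied normal-winged: (107 − 128.0625)² / 128.0625 = 3.4642
  ebony-bodied vestigial-winged: (45 − 42.6875)² / 42.6875 = 0.1253
χ² = 0.2701 + 6.5388 + 3.4642 + 0.1253 = 10.3984 ≈ 10.398

10.398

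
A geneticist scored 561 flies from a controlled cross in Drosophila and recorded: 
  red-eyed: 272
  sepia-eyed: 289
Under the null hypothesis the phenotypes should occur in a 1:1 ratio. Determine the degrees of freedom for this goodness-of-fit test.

A goodness-of-fit test with 2 phenotype classes has df = 2 − 1 = 1.

1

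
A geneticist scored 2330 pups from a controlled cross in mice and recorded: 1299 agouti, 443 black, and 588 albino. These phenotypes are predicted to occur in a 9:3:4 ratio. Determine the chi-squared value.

0.241

Under the 9:3:4 hypothesis (Σ ratio = 16, N = 2330):
  agouti: 2330 × 9/16 = 1310.625
  black: 2330 × 3/16 = 436.875
  albino: 2330 × 4/16 = 582.5
χ² = Σ (O − E)² / E
  agouti: (1299 − 1310.625)² / 1310.625 = 0.1031
  black: (443 − 436.875)² / 436.875 = 0.0859
  albino: (588 − 582.5)² / 582.5 = 0.0519
χ² = 0.1031 + 0.0859 + 0.0519 = 0.2409 ≈ 0.241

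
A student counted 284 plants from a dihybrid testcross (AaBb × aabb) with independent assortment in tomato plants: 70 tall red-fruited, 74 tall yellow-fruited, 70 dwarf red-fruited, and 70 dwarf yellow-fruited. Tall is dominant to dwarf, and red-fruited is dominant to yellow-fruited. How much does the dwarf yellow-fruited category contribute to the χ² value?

0.014

A dihybrid testcross with independent assortment gives a 1:1:1:1 ratio.
The 1:1:1:1 ratio has 4 parts, so with N = 284 the expected counts are:
  tall red-fruited: 284 × 1/4 = 71
  tall yellow-fruited: 284 × 1/4 = 71
  dwarf red-fruited: 284 × 1/4 = 71
  dwarf yellow-fruited: 284 × 1/4 = 71
Contribution of dwarf yellow-fruited: (70 − 71)² / 71 = 0.0141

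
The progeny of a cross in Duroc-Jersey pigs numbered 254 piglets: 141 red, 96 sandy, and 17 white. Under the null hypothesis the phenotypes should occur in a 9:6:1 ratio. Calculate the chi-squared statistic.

0.110

The 9:6:1 ratio has 16 parts, so with N = 254 the expected counts are:
  red: 254 × 9/16 = 142.875
  sandy: 254 × 6/16 = 95.25
  white: 254 × 1/16 = 15.875
χ² = Σ (O − E)² / E
  red: (141 − 142.875)² / 142.875 = 0.0246
  sandy: (96 − 95.25)² / 95.25 = 0.0059
  white: (17 − 15.875)² / 15.875 = 0.0797
χ² = 0.0246 + 0.0059 + 0.0797 = 0.1102 ≈ 0.110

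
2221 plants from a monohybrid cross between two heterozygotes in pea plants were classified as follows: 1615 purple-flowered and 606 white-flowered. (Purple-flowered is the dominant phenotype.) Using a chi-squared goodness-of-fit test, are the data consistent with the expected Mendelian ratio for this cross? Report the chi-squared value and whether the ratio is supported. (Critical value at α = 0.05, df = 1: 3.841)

For a monohybrid cross between heterozygotes with complete dominance, the expected phenotypic ratio is 3:1.
The 3:1 ratio has 4 parts, so with N = 2221 the expected counts are:
  purple-flowered: 2221 × 3/4 = 1665.75
  white-flowered: 2221 × 1/4 = 555.25
χ² = Σ (O − E)² / E
  purple-flowered: (1615 − 1665.75)² / 1665.75 = 1.5462
  white-flowered: (606 − 555.25)² / 555.25 = 4.6386
χ² = 1.5462 + 4.6386 = 6.1848 ≈ 6.185
Degrees of freedom = 2 − 1 = 1; critical value at α = 0.05 is 3.841.
Since 6.185 > 3.841, we reject the null hypothesis — the data do not fit the 3:1 ratio.

6.185; not consistent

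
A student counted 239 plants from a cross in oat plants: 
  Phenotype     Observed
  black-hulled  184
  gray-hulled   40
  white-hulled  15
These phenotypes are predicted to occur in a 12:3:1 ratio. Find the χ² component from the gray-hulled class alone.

0.517

Total ratio parts = 16. Expected numbers out of 239:
  black-hulled: 239 × 12/16 = 179.25
  gray-hulled: 239 × 3/16 = 44.8125
  white-hulled: 239 × 1/16 = 14.9375
Contribution of gray-hulled: (40 − 44.8125)² / 44.8125 = 0.5168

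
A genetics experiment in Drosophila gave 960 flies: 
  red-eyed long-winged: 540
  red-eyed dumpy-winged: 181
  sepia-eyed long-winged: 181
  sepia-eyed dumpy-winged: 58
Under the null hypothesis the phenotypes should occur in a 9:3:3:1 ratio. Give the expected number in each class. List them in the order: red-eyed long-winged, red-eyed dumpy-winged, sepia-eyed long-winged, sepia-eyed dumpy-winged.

540, 180, 180, 60

Expected counts for N = 960 under a 9:3:3:1 ratio (total parts = 16):
  red-eyed long-winged: 960 × 9/16 = 540
  red-eyed dumpy-winged: 960 × 3/16 = 180
  sepia-eyed long-winged: 960 × 3/16 = 180
  sepia-eyed dumpy-winged: 960 × 1/16 = 60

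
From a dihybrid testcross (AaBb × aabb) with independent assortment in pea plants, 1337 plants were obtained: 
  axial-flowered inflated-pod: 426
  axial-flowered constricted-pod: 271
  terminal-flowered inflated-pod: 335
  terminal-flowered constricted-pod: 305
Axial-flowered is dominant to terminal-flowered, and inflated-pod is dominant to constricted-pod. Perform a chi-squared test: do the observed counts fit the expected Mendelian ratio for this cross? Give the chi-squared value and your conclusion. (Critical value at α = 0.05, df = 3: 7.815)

39.715; not consistent

A dihybrid testcross with independent assortment gives a 1:1:1:1 ratio.
Expected counts for N = 1337 under a 1:1:1:1 ratio (total parts = 4):
  axial-flowered inflated-pod: 1337 × 1/4 = 334.25
  axial-flowered constricted-pod: 1337 × 1/4 = 334.25
  terminal-flowered inflated-pod: 1337 × 1/4 = 334.25
  terminal-flowered constricted-pod: 1337 × 1/4 = 334.25
χ² = Σ (O − E)² / E
  axial-flowered inflated-pod: (426 − 334.25)² / 334.25 = 25.1849
  axial-flowered constricted-pod: (271 − 334.25)² / 334.25 = 11.9688
  terminal-flowered inflated-pod: (335 − 334.25)² / 334.25 = 0.0017
  terminal-flowered constricted-pod: (305 − 334.25)² / 334.25 = 2.5596
χ² = 25.1849 + 11.9688 + 0.0017 + 2.5596 = 39.715
Degrees of freedom = 4 − 1 = 3; critical value at α = 0.05 is 7.815.
Since 39.715 > 7.815, we reject the null hypothesis — the data do not fit the 1:1:1:1 ratio.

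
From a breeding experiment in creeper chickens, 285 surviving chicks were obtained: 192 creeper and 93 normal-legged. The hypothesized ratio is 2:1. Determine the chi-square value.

Under the 2:1 hypothesis (Σ ratio = 3, N = 285):
  creeper: 285 × 2/3 = 190
  normal-legged: 285 × 1/3 = 95
χ² = Σ (O − E)² / E
  creeper: (192 − 190)² / 190 = 0.0211
  normal-legged: (93 − 95)² / 95 = 0.0421
χ² = 0.0211 + 0.0421 = 0.0632 ≈ 0.063

0.063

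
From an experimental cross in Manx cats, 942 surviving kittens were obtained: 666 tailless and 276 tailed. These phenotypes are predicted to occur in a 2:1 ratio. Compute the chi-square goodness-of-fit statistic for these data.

6.898

The 2:1 ratio has 3 parts, so with N = 942 the expected counts are:
  tailless: 942 × 2/3 = 628
  tailed: 942 × 1/3 = 314
χ² = Σ (O − E)² / E
  tailless: (666 − 628)² / 628 = 2.2994
  tailed: (276 − 314)² / 314 = 4.5987
χ² = 2.2994 + 4.5987 = 6.8981 ≈ 6.898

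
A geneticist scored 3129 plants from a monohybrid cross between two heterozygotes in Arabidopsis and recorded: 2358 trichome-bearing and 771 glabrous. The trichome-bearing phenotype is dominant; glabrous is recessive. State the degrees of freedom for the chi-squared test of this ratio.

1

For a monohybrid cross between heterozygotes with complete dominance, the expected phenotypic ratio is 3:1.
A goodness-of-fit test with 2 phenotype classes has df = 2 − 1 = 1.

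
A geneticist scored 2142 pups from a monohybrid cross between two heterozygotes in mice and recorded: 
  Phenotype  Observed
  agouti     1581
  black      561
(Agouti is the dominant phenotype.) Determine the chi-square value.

1.619

For a monohybrid cross between heterozygotes with complete dominance, the expected phenotypic ratio is 3:1.
Expected counts for N = 2142 under a 3:1 ratio (total parts = 4):
  agouti: 2142 × 3/4 = 1606.5
  black: 2142 × 1/4 = 535.5
χ² = Σ (O − E)² / E
  agouti: (1581 − 1606.5)² / 1606.5 = 0.4048
  black: (561 − 535.5)² / 535.5 = 1.2143
χ² = 0.4048 + 1.2143 = 1.6191 ≈ 1.619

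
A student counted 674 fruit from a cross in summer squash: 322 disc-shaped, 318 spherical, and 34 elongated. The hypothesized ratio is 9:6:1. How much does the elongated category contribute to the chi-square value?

1.567

The 9:6:1 ratio has 16 parts, so with N = 674 the expected counts are:
  disc-shaped: 674 × 9/16 = 379.125
  spherical: 674 × 6/16 = 252.75
  elongated: 674 × 1/16 = 42.125
Contribution of elongated: (34 − 42.125)² / 42.125 = 1.5671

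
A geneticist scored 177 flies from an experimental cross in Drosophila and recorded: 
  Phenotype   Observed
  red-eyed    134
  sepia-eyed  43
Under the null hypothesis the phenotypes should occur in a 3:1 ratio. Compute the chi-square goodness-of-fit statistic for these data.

Total ratio parts = 4. Expected numbers out of 177:
  red-eyed: 177 × 3/4 = 132.75
  sepia-eyed: 177 × 1/4 = 44.25
χ² = Σ (O − E)² / E
  red-eyed: (134 − 132.75)² / 132.75 = 0.0118
  sepia-eyed: (43 − 44.25)² / 44.25 = 0.0353
χ² = 0.0118 + 0.0353 = 0.0471 ≈ 0.047

0.047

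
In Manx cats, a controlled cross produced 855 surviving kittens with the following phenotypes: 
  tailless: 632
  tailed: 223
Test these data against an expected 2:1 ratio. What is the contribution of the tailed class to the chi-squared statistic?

Total ratio parts = 3. Expected numbers out of 855:
  tailless: 855 × 2/3 = 570
  tailed: 855 × 1/3 = 285
Contribution of tailed: (223 − 285)² / 285 = 13.4877

13.488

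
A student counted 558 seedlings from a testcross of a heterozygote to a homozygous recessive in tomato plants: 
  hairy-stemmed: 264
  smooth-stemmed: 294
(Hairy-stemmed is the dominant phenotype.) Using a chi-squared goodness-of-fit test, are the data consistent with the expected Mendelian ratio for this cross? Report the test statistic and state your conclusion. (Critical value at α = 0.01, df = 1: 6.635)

A testcross of a heterozygote (Aa × aa) gives a 1:1 phenotypic ratio.
Total ratio parts = 2. Expected numbers out of 558:
  hairy-stemmed: 558 × 1/2 = 279
  smooth-stemmed: 558 × 1/2 = 279
χ² = Σ (O − E)² / E
  hairy-stemmed: (264 − 279)² / 279 = 0.8065
  smooth-stemmed: (294 − 279)² / 279 = 0.8065
χ² = 0.8065 + 0.8065 = 1.613
Degrees of freedom = 2 − 1 = 1; critical value at α = 0.01 is 6.635.
Since 1.613 < 6.635, we fail to reject the null hypothesis — the data are consistent with the 1:1 ratio.

1.613; consistent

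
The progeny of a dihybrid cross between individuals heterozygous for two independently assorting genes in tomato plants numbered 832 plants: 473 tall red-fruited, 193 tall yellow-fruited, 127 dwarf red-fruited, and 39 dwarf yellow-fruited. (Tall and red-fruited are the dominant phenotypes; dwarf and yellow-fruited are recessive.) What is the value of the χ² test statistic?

17.470

A dihybrid F₂ with independent assortment and complete dominance at both loci gives a 9:3:3:1 phenotypic ratio.
Under the 9:3:3:1 hypothesis (Σ ratio = 16, N = 832):
  tall red-fruited: 832 × 9/16 = 468
  tall yellow-fruited: 832 × 3/16 = 156
  dwarf red-fruited: 832 × 3/16 = 156
  dwarf yellow-fruited: 832 × 1/16 = 52
χ² = Σ (O − E)² / E
  tall red-fruited: (473 − 468)² / 468 = 0.0534
  tall yellow-fruited: (193 − 156)² / 156 = 8.7756
  dwarf red-fruited: (127 − 156)² / 156 = 5.3910
  dwarf yellow-fruited: (39 − 52)² / 52 = 3.2500
χ² = 0.0534 + 8.7756 + 5.3910 + 3.2500 = 17.470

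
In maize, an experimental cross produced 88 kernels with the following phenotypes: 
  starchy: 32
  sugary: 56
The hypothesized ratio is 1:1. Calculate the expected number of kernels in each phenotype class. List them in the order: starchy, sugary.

44, 44

Under the 1:1 hypothesis (Σ ratio = 2, N = 88):
  starchy: 88 × 1/2 = 44
  sugary: 88 × 1/2 = 44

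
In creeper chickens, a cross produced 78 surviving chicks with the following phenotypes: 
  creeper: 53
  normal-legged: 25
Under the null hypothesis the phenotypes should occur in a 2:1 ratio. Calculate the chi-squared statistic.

Total ratio parts = 3. Expected numbers out of 78:
  creeper: 78 × 2/3 = 52
  normal-legged: 78 × 1/3 = 26
χ² = Σ (O − E)² / E
  creeper: (53 − 52)² / 52 = 0.0192
  normal-legged: (25 − 26)² / 26 = 0.0385
χ² = 0.0192 + 0.0385 = 0.0577 ≈ 0.058

0.058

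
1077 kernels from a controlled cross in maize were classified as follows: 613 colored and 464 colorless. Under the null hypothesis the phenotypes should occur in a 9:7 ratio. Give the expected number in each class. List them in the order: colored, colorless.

605.8125, 471.1875

Total ratio parts = 16. Expected numbers out of 1077:
  colored: 1077 × 9/16 = 605.8125
  colorless: 1077 × 7/16 = 471.1875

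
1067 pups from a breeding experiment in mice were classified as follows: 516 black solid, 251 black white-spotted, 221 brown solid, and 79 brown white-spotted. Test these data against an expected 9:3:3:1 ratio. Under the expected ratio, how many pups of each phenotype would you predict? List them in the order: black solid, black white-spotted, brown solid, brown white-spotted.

Under the 9:3:3:1 hypothesis (Σ ratio = 16, N = 1067):
  black solid: 1067 × 9/16 = 600.1875
  black white-spotted: 1067 × 3/16 = 200.0625
  brown solid: 1067 × 3/16 = 200.0625
  brown white-spotted: 1067 × 1/16 = 66.6875

600.1875, 200.0625, 200.0625, 66.6875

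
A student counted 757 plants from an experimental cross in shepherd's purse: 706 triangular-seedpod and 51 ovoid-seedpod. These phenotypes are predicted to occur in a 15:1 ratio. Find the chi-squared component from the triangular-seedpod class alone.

Under the 15:1 hypothesis (Σ ratio = 16, N = 757):
  triangular-seedpod: 757 × 15/16 = 709.6875
  ovoid-seedpod: 757 × 1/16 = 47.3125
Contribution of triangular-seedpod: (706 − 709.6875)² / 709.6875 = 0.0192

0.019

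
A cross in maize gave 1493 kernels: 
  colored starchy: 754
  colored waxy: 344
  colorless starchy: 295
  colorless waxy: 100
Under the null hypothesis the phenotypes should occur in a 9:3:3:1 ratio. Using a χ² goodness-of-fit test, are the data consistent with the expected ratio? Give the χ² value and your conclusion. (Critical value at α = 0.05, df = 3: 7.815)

24.719; not consistent

The 9:3:3:1 ratio has 16 parts, so with N = 1493 the expected counts are:
  colored starchy: 1493 × 9/16 = 839.8125
  colored waxy: 1493 × 3/16 = 279.9375
  colorless starchy: 1493 × 3/16 = 279.9375
  colorless waxy: 1493 × 1/16 = 93.3125
χ² = Σ (O − E)² / E
  colored starchy: (754 − 839.8125)² / 839.8125 = 8.7684
  colored waxy: (344 − 279.9375)² / 279.9375 = 14.6604
  colorless starchy: (295 − 279.9375)² / 279.9375 = 0.8105
  colorless waxy: (100 − 93.3125)² / 93.3125 = 0.4793
χ² = 8.7684 + 14.6604 + 0.8105 + 0.4793 = 24.7186 ≈ 24.719
Degrees of freedom = 4 − 1 = 3; critical value at α = 0.05 is 7.815.
Since 24.719 > 7.815, we reject the null hypothesis — the data do not fit the 9:3:3:1 ratio.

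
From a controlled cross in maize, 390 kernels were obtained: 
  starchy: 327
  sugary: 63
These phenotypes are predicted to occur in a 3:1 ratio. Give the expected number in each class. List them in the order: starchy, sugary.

292.5, 97.5

The 3:1 ratio has 4 parts, so with N = 390 the expected counts are:
  starchy: 390 × 3/4 = 292.5
  sugary: 390 × 1/4 = 97.5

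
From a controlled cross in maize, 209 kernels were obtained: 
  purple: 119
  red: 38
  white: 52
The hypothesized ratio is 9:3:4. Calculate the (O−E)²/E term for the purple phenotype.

0.018

Under the 9:3:4 hypothesis (Σ ratio = 16, N = 209):
  purple: 209 × 9/16 = 117.5625
  red: 209 × 3/16 = 39.1875
  white: 209 × 4/16 = 52.25
Contribution of purple: (119 − 117.5625)² / 117.5625 = 0.0176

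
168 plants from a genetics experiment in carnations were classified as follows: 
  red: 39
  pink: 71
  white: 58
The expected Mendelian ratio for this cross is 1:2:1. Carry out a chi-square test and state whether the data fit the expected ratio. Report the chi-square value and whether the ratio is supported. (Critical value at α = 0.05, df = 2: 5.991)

Under the 1:2:1 hypothesis (Σ ratio = 4, N = 168):
  red: 168 × 1/4 = 42
  pink: 168 × 2/4 = 84
  white: 168 × 1/4 = 42
χ² = Σ (O − E)² / E
  red: (39 − 42)² / 42 = 0.2143
  pink: (71 − 84)² / 84 = 2.0119
  white: (58 − 42)² / 42 = 6.0952
χ² = 0.2143 + 2.0119 + 6.0952 = 8.3214 ≈ 8.321
Degrees of freedom = 3 − 1 = 2; critical value at α = 0.05 is 5.991.
Since 8.321 > 5.991, we reject the null hypothesis — the data do not fit the 1:2:1 ratio.

8.321; not consistent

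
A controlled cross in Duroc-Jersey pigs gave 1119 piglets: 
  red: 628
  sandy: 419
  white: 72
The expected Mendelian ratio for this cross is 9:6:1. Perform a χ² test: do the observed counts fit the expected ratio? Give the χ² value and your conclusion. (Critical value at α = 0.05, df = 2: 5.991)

Total ratio parts = 16. Expected numbers out of 1119:
  red: 1119 × 9/16 = 629.4375
  sandy: 1119 × 6/16 = 419.625
  white: 1119 × 1/16 = 69.9375
χ² = Σ (O − E)² / E
  red: (628 − 629.4375)² / 629.4375 = 0.0033
  sandy: (419 − 419.625)² / 419.625 = 0.0009
  white: (72 − 69.9375)² / 69.9375 = 0.0608
χ² = 0.0033 + 0.0009 + 0.0608 = 0.065
Degrees of freedom = 3 − 1 = 2; critical value at α = 0.05 is 5.991.
Since 0.065 < 5.991, we fail to reject the null hypothesis — the data are consistent with the 9:6:1 ratio.

0.065; consistent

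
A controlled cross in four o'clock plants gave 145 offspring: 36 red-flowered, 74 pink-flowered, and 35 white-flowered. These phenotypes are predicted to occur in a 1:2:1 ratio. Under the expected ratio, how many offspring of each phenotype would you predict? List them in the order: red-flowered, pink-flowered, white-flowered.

Total ratio parts = 4. Expected numbers out of 145:
  red-flowered: 145 × 1/4 = 36.25
  pink-flowered: 145 × 2/4 = 72.5
  white-flowered: 145 × 1/4 = 36.25

36.25, 72.5, 36.25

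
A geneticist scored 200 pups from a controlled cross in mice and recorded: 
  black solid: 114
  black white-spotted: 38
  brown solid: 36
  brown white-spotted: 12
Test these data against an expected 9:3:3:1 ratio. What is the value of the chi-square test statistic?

Total ratio parts = 16. Expected numbers out of 200:
  black solid: 200 × 9/16 = 112.5
  black white-spotted: 200 × 3/16 = 37.5
  brown solid: 200 × 3/16 = 37.5
  brown white-spotted: 200 × 1/16 = 12.5
χ² = Σ (O − E)² / E
  black solid: (114 − 112.5)² / 112.5 = 0.0200
  black white-spotted: (38 − 37.5)² / 37.5 = 0.0067
  brown solid: (36 − 37.5)² / 37.5 = 0.0600
  brown white-spotted: (12 − 12.5)² / 12.5 = 0.0200
χ² = 0.0200 + 0.0067 + 0.0600 + 0.0200 = 0.1067 ≈ 0.107

0.107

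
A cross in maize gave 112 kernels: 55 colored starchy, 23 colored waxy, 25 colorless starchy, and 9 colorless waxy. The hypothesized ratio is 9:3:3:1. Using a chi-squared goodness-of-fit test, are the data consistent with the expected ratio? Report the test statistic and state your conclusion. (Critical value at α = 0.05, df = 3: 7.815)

Expected counts for N = 112 under a 9:3:3:1 ratio (total parts = 16):
  colored starchy: 112 × 9/16 = 63
  colored waxy: 112 × 3/16 = 21
  colorless starchy: 112 × 3/16 = 21
  colorless waxy: 112 × 1/16 = 7
χ² = Σ (O − E)² / E
  colored starchy: (55 − 63)² / 63 = 1.0159
  colored waxy: (23 − 21)² / 21 = 0.1905
  colorless starchy: (25 − 21)² / 21 = 0.7619
  colorless waxy: (9 − 7)² / 7 = 0.5714
χ² = 1.0159 + 0.1905 + 0.7619 + 0.5714 = 2.5397 ≈ 2.540
Degrees of freedom = 4 − 1 = 3; critical value at α = 0.05 is 7.815.
Since 2.540 < 7.815, we fail to reject the null hypothesis — the data are consistent with the 9:3:3:1 ratio.

2.540; consistent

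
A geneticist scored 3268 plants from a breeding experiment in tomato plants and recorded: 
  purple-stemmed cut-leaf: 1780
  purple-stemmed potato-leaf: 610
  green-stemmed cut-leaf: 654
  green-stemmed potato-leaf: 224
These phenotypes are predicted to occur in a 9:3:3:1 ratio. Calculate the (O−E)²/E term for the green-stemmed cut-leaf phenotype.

2.777

The 9:3:3:1 ratio has 16 parts, so with N = 3268 the expected counts are:
  purple-stemmed cut-leaf: 3268 × 9/16 = 1838.25
  purple-stemmed potato-leaf: 3268 × 3/16 = 612.75
  green-stemmed cut-leaf: 3268 × 3/16 = 612.75
  green-stemmed potato-leaf: 3268 × 1/16 = 204.25
Contribution of green-stemmed cut-leaf: (654 − 612.75)² / 612.75 = 2.7769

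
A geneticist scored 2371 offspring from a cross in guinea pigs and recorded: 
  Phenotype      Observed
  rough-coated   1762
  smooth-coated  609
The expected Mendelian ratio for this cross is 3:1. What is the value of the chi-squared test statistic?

Under the 3:1 hypothesis (Σ ratio = 4, N = 2371):
  rough-coated: 2371 × 3/4 = 1778.25
  smooth-coated: 2371 × 1/4 = 592.75
χ² = Σ (O − E)² / E
  rough-coated: (1762 − 1778.25)² / 1778.25 = 0.1485
  smooth-coated: (609 − 592.75)² / 592.75 = 0.4455
χ² = 0.1485 + 0.4455 = 0.594

0.594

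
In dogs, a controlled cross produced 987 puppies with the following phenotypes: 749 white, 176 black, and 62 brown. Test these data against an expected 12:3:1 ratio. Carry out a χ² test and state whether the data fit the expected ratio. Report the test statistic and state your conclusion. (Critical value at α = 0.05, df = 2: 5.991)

0.549; consistent

The 12:3:1 ratio has 16 parts, so with N = 987 the expected counts are:
  white: 987 × 12/16 = 740.25
  black: 987 × 3/16 = 185.0625
  brown: 987 × 1/16 = 61.6875
χ² = Σ (O − E)² / E
  white: (749 − 740.25)² / 740.25 = 0.1034
  black: (176 − 185.0625)² / 185.0625 = 0.4438
  brown: (62 − 61.6875)² / 61.6875 = 0.0016
χ² = 0.1034 + 0.4438 + 0.0016 = 0.5488 ≈ 0.549
Degrees of freedom = 3 − 1 = 2; critical value at α = 0.05 is 5.991.
Since 0.549 < 5.991, we fail to reject the null hypothesis — the data are consistent with the 12:3:1 ratio.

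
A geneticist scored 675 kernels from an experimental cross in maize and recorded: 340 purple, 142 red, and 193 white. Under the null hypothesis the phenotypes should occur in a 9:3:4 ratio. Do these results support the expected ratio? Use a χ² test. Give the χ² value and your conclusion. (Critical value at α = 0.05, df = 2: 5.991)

Under the 9:3:4 hypothesis (Σ ratio = 16, N = 675):
  purple: 675 × 9/16 = 379.6875
  red: 675 × 3/16 = 126.5625
  white: 675 × 4/16 = 168.75
χ² = Σ (O − E)² / E
  purple: (340 − 379.6875)² / 379.6875 = 4.1484
  red: (142 − 126.5625)² / 126.5625 = 1.8830
  white: (193 − 168.75)² / 168.75 = 3.4848
χ² = 4.1484 + 1.8830 + 3.4848 = 9.5162 ≈ 9.516
Degrees of freedom = 3 − 1 = 2; critical value at α = 0.05 is 5.991.
Since 9.516 > 5.991, we reject the null hypothesis — the data do not fit the 9:3:4 ratio.

9.516; not consistent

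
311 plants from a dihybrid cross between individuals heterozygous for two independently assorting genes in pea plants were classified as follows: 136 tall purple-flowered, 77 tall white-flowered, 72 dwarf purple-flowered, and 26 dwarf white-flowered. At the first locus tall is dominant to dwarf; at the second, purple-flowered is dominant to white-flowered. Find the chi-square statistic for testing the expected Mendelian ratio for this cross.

A dihybrid F₂ with independent assortment and complete dominance at both loci gives a 9:3:3:1 phenotypic ratio.
Expected counts for N = 311 under a 9:3:3:1 ratio (total parts = 16):
  tall purple-flowered: 311 × 9/16 = 174.9375
  tall white-flowered: 311 × 3/16 = 58.3125
  dwarf purple-flowered: 311 × 3/16 = 58.3125
  dwarf white-flowered: 311 × 1/16 = 19.4375
χ² = Σ (O − E)² / E
  tall purple-flowered: (136 − 174.9375)² / 174.9375 = 8.6667
  tall white-flowered: (77 − 58.3125)² / 58.3125 = 5.9888
  dwarf purple-flowered: (72 − 58.3125)² / 58.3125 = 3.2128
  dwarf white-flowered: (26 − 19.4375)² / 19.4375 = 2.2156
χ² = 8.6667 + 5.9888 + 3.2128 + 2.2156 = 20.0839 ≈ 20.084

20.084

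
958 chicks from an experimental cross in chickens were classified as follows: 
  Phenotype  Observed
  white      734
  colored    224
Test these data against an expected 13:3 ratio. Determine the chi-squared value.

13.492

The 13:3 ratio has 16 parts, so with N = 958 the expected counts are:
  white: 958 × 13/16 = 778.375
  colored: 958 × 3/16 = 179.625
χ² = Σ (O − E)² / E
  white: (734 − 778.375)² / 778.375 = 2.5298
  colored: (224 − 179.625)² / 179.625 = 10.9625
χ² = 2.5298 + 10.9625 = 13.4923 ≈ 13.492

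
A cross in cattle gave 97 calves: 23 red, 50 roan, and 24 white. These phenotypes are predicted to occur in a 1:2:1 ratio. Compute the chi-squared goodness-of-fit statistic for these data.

The 1:2:1 ratio has 4 parts, so with N = 97 the expected counts are:
  red: 97 × 1/4 = 24.25
  roan: 97 × 2/4 = 48.5
  white: 97 × 1/4 = 24.25
χ² = Σ (O − E)² / E
  red: (23 − 24.25)² / 24.25 = 0.0644
  roan: (50 − 48.5)² / 48.5 = 0.0464
  white: (24 − 24.25)² / 24.25 = 0.0026
χ² = 0.0644 + 0.0464 + 0.0026 = 0.1134 ≈ 0.113

0.113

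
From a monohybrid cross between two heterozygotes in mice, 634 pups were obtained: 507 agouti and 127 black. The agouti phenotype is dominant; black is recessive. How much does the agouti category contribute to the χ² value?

For a monohybrid cross between heterozygotes with complete dominance, the expected phenotypic ratio is 3:1.
The 3:1 ratio has 4 parts, so with N = 634 the expected counts are:
  agouti: 634 × 3/4 = 475.5
  black: 634 × 1/4 = 158.5
Contribution of agouti: (507 − 475.5)² / 475.5 = 2.0868

2.087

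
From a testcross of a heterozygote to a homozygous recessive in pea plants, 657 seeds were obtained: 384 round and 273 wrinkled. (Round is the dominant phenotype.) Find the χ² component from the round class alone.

A testcross of a heterozygote (Aa × aa) gives a 1:1 phenotypic ratio.
Total ratio parts = 2. Expected numbers out of 657:
  round: 657 × 1/2 = 328.5
  wrinkled: 657 × 1/2 = 328.5
Contribution of round: (384 − 328.5)² / 328.5 = 9.3767

9.377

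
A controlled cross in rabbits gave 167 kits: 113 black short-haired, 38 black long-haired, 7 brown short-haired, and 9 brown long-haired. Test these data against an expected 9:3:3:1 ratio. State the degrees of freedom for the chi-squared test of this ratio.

A goodness-of-fit test with 4 phenotype classes has df = 4 − 1 = 3.

3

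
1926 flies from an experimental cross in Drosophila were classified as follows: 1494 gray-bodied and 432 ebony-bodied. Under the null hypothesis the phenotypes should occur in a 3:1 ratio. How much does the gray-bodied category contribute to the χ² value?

Expected counts for N = 1926 under a 3:1 ratio (total parts = 4):
  gray-bodied: 1926 × 3/4 = 1444.5
  ebony-bodied: 1926 × 1/4 = 481.5
Contribution of gray-bodied: (1494 − 1444.5)² / 1444.5 = 1.6963

1.696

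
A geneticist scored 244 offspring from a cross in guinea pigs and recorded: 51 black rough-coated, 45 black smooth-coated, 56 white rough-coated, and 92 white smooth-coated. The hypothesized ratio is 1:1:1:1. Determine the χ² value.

22.000

The 1:1:1:1 ratio has 4 parts, so with N = 244 the expected counts are:
  black rough-coated: 244 × 1/4 = 61
  black smooth-coated: 244 × 1/4 = 61
  white rough-coated: 244 × 1/4 = 61
  white smooth-coated: 244 × 1/4 = 61
χ² = Σ (O − E)² / E
  black rough-coated: (51 − 61)² / 61 = 1.6393
  black smooth-coated: (45 − 61)² / 61 = 4.1967
  white rough-coated: (56 − 61)² / 61 = 0.4098
  white smooth-coated: (92 − 61)² / 61 = 15.7541
χ² = 1.6393 + 4.1967 + 0.4098 + 15.7541 = 21.9999 ≈ 22.000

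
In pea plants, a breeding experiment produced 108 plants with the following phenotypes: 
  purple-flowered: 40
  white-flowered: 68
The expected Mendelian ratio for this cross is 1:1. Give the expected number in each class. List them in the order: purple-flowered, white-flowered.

54, 54

Under the 1:1 hypothesis (Σ ratio = 2, N = 108):
  purple-flowered: 108 × 1/2 = 54
  white-flowered: 108 × 1/2 = 54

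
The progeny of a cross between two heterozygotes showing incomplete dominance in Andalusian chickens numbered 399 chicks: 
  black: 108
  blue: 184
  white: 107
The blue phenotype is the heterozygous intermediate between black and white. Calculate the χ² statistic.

2.414

With incomplete dominance, a heterozygote × heterozygote cross gives a 1:2:1 phenotypic ratio.
Under the 1:2:1 hypothesis (Σ ratio = 4, N = 399):
  black: 399 × 1/4 = 99.75
  blue: 399 × 2/4 = 199.5
  white: 399 × 1/4 = 99.75
χ² = Σ (O − E)² / E
  black: (108 − 99.75)² / 99.75 = 0.6823
  blue: (184 − 199.5)² / 199.5 = 1.2043
  white: (107 − 99.75)² / 99.75 = 0.5269
χ² = 0.6823 + 1.2043 + 0.5269 = 2.4135 ≈ 2.414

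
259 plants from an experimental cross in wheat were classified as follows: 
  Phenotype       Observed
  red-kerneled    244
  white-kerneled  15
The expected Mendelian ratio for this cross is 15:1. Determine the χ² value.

0.093

Expected counts for N = 259 under a 15:1 ratio (total parts = 16):
  red-kerneled: 259 × 15/16 = 242.8125
  white-kerneled: 259 × 1/16 = 16.1875
χ² = Σ (O − E)² / E
  red-kerneled: (244 − 242.8125)² / 242.8125 = 0.0058
  white-kerneled: (15 − 16.1875)² / 16.1875 = 0.0871
χ² = 0.0058 + 0.0871 = 0.0929 ≈ 0.093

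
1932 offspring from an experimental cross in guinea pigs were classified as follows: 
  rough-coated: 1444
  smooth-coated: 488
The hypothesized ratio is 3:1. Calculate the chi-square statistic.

Total ratio parts = 4. Expected numbers out of 1932:
  rough-coated: 1932 × 3/4 = 1449
  smooth-coated: 1932 × 1/4 = 483
χ² = Σ (O − E)² / E
  rough-coated: (1444 − 1449)² / 1449 = 0.0173
  smooth-coated: (488 − 483)² / 483 = 0.0518
χ² = 0.0173 + 0.0518 = 0.0691 ≈ 0.069

0.069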